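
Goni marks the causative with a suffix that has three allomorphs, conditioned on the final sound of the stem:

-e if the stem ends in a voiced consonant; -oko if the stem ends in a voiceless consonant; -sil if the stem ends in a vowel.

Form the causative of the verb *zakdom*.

*zakdom*: final sound = /m/, a voiced consonant → -e → *zakdome*.

zakdome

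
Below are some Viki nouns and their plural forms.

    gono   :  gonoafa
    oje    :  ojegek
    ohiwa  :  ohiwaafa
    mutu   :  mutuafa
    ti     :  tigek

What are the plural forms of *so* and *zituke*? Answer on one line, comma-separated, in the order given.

soafa, zitukegek

The pattern is front/back vowel harmony: -gek when the last vowel of the stem is a front vowel (*oje*, *ti*); -afa when the last vowel of the stem is a back vowel (*gono*, *ohiwa*, *mutu*).
Since the last vowel of *so* is /o/ (a back vowel), it takes -afa, giving *soafa*.
The last vowel of *zituke* is /e/, which is a front vowel, so the suffix is -gek, giving *zitukegek*.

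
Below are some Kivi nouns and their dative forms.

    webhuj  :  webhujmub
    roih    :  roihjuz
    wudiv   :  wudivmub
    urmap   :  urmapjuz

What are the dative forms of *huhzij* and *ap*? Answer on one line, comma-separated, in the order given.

The suffix is conditioned by the final consonant: -juz when the stem ends in a voiceless consonant (*roih*, *urmap*); -mub when the stem ends in a voiced consonant (*webhuj*, *wudiv*).
*huhzij*: final consonant = /j/, voiced → -mub → *huhzijmub*.
The final consonant of *ap* is /p/, which is voiceless, so the suffix is -juz, giving *apjuz*.

huhzijmub, apjuz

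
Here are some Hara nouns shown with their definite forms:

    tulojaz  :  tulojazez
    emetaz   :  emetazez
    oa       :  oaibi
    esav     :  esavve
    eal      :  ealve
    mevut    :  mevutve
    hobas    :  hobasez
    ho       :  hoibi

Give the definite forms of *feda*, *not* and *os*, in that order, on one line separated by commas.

The pattern is sibilance of the final sound: -ez when the stem ends in a sibilant (*tulojaz*, *emetaz*, *hobas*); -ve when the stem ends in a non-sibilant consonant (*esav*, *eal*, *mevut*); -ibi when the stem ends in a vowel (*oa*, *ho*).
The final sound of *feda* is /a/, which is a vowel, so the suffix is -ibi, giving *fedaibi*.
Since the final sound of *not* is /t/ (a non-sibilant consonant), it takes -ve, giving *notve*.
Since the final sound of *os* is /s/ (a sibilant), it takes -ez, giving *osez*.

fedaibi, notve, osez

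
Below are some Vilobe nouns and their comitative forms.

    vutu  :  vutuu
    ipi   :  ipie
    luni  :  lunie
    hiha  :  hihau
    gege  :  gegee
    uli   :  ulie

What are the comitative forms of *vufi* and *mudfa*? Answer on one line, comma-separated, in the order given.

Looking at the last vowel of each stem: -e when the last vowel of the stem is a front vowel (*ipi*, *luni*, *gege*, *uli*); -u when the last vowel of the stem is a back vowel (*vutu*, *hiha*).
*vufi*: last vowel = /i/, a front vowel → -e → *vufie*.
The last vowel of *mudfa* is /a/, which is a back vowel, so the suffix is -u, giving *mudfau*.

vufie, mudfau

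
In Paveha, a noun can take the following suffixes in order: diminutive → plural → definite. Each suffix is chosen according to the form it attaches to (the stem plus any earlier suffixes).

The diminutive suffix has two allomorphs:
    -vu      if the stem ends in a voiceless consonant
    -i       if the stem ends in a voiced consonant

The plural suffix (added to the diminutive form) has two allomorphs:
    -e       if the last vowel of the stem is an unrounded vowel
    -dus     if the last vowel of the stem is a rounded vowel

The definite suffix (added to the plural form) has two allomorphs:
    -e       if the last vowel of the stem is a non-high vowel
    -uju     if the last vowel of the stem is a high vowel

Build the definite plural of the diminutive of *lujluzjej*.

*lujluzjej*: final consonant = /j/, voiced → -i → *lujluzjeji*.
The last vowel of the diminutive form *lujluzjeji* is /i/, which is an unrounded vowel, so the plural suffix is -e, giving *lujluzjejie*.
Since the last vowel of the plural form *lujluzjejie* is /e/ (a non-high vowel), it takes -e, giving *lujluzjejiee*.

lujluzjejiee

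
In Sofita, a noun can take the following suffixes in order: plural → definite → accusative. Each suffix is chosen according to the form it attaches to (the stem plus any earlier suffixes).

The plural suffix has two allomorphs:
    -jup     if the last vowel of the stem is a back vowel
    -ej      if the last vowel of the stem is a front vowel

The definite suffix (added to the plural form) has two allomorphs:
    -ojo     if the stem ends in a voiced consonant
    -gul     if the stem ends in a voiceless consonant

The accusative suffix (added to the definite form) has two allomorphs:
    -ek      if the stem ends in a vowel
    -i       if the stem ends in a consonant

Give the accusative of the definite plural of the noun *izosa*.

izosajupguli

Since the last vowel of *izosa* is /a/ (a back vowel), it takes -jup, giving *izosajup*.
The plural form *izosajup* — final consonant /p/ (voiceless) → -gul → *izosajupgul*.
Since the final sound of the definite form *izosajupgul* is /l/ (a consonant), it takes -i, giving *izosajupguli*.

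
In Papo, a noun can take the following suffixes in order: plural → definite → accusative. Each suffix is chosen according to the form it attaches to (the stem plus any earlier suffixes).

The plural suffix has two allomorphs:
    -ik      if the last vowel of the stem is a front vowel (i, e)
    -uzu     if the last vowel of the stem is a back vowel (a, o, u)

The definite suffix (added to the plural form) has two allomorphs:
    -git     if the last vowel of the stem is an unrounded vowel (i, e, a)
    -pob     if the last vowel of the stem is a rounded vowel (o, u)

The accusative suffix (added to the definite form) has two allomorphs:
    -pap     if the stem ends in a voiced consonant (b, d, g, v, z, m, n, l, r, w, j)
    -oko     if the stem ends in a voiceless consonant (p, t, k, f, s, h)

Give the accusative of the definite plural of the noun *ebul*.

ebuluzupobpap

*ebul* — last vowel /u/ (a back vowel) → -uzu → *ebuluzu*.
The plural form *ebuluzu* — last vowel /u/ (a rounded vowel) → -pob → *ebuluzupob*.
The final consonant of the definite form *ebuluzupob* is /b/, which is voiced, so the accusative suffix is -pap, giving *ebuluzupobpap*.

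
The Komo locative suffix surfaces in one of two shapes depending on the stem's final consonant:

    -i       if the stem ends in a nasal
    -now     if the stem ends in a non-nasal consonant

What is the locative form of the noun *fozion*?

*fozion*: final consonant = /n/, a nasal → -i → *fozioni*.

fozioni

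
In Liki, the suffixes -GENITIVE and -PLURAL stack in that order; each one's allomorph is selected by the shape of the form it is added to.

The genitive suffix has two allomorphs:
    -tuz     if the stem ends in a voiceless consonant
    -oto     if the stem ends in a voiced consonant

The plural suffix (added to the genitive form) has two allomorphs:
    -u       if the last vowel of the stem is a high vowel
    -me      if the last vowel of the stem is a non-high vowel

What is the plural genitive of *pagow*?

Since the final consonant of *pagow* is /w/ (voiced), it takes -oto, giving *pagowoto*.
The last vowel of the genitive form *pagowoto* is /o/, which is a non-high vowel, so the plural suffix is -me, giving *pagowotome*.

pagowotome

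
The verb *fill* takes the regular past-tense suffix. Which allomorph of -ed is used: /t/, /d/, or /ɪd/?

/d/

The stem *fill* ends in a voiced sound other than /d/.
The -ed suffix is realized as /ɪd/ after /t, d/; as /t/ after other voiceless consonants; and as /d/ after other voiced sounds.
So -ed on *fill* is pronounced /d/.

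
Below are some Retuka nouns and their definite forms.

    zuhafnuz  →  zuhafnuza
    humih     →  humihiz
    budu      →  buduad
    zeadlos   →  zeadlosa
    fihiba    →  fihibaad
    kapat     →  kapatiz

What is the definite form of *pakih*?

The pattern is sibilance of the final sound: -a when the stem ends in a sibilant (*zuhafnuz*, *zeadlos*); -iz when the stem ends in a non-sibilant consonant (*humih*, *kapat*); -ad when the stem ends in a vowel (*budu*, *fihiba*).
*pakih*: final sound = /h/, a non-sibilant consonant → -iz → *pakihiz*.

pakihiz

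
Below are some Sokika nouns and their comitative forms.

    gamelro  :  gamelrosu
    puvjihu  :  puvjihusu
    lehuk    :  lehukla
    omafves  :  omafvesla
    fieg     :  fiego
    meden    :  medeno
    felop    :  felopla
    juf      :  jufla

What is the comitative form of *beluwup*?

beluwupla

Looking at the final sound of each stem: -la when the stem ends in a voiceless consonant (*lehuk*, *omafves*, *felop*, *juf*); -o when the stem ends in a voiced consonant (*fieg*, *meden*); -su when the stem ends in a vowel (*gamelro*, *puvjihu*).
*beluwup*: final sound = /p/, a voiceless consonant → -la → *beluwupla*.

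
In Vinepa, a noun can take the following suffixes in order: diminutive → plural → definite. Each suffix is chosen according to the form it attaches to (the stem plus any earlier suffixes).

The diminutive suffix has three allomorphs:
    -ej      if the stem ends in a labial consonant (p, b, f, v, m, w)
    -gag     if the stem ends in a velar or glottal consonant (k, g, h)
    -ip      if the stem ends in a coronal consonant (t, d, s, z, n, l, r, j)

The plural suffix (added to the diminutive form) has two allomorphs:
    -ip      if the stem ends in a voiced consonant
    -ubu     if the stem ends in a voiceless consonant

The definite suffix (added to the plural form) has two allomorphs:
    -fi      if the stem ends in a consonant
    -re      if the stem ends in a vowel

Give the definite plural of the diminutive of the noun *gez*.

Since the final consonant of *gez* is /z/ (coronal), it takes -ip, giving *gezip*.
The diminutive form *gezip* — final consonant /p/ (voiceless) → -ubu → *gezipubu*.
The plural form *gezipubu*: final sound = /u/, a vowel → -re → *gezipubure*.

gezipubure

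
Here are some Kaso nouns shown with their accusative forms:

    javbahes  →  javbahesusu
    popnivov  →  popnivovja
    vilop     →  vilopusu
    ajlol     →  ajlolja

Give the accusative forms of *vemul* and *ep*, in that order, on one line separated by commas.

The alternation tracks the final consonant of the stem — -usu when the stem ends in a voiceless consonant (*javbahes*, *vilop*); -ja when the stem ends in a voiced consonant (*popnivov*, *ajlol*).
The final consonant of *vemul* is /l/, which is voiced, so the suffix is -ja, giving *vemulja*.
*ep*: final consonant = /p/, voiceless → -usu → *epusu*.

vemulja, epusu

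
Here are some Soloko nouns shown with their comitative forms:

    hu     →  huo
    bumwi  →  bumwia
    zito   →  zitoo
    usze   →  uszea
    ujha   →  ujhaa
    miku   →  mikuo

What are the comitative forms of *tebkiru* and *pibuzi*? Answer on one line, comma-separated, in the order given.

tebkiruo, pibuzia

The pattern is rounding harmony: -o when the last vowel of the stem is a rounded vowel (*hu*, *zito*, *miku*); -a when the last vowel of the stem is an unrounded vowel (*bumwi*, *usze*, *ujha*).
*tebkiru*: last vowel = /u/, a rounded vowel → -o → *tebkiruo*.
Since the last vowel of *pibuzi* is /i/ (an unrounded vowel), it takes -a, giving *pibuzia*.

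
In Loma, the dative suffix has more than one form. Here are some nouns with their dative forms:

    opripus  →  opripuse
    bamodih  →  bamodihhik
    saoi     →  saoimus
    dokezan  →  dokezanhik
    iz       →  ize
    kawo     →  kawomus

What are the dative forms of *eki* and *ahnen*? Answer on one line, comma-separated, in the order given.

ekimus, ahnenhik

The pattern is sibilance of the final sound: -e when the stem ends in a sibilant (*opripus*, *iz*); -hik when the stem ends in a non-sibilant consonant (*bamodih*, *dokezan*); -mus when the stem ends in a vowel (*saoi*, *kawo*).
Since the final sound of *eki* is /i/ (a vowel), it takes -mus, giving *ekimus*.
*ahnen* — final sound /n/ (a non-sibilant consonant) → -hik → *ahnenhik*.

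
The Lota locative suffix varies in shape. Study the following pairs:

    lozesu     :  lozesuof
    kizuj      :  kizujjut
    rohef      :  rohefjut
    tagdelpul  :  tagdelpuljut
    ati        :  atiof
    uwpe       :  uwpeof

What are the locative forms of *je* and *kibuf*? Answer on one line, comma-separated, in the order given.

Looking at the final sound of each stem: -jut when the stem ends in a consonant (*kizuj*, *rohef*, *tagdelpul*); -of when the stem ends in a vowel (*lozesu*, *ati*, *uwpe*).
The final sound of *je* is /e/, which is a vowel, so the suffix is -of, giving *jeof*.
The final sound of *kibuf* is /f/, which is a consonant, so the suffix is -jut, giving *kibufjut*.

jeof, kibufjut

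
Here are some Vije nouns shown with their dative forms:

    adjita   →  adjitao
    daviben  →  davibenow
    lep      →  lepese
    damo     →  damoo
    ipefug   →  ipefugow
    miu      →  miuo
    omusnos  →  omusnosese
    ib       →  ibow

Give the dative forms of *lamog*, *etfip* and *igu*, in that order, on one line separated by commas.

The pattern is voicing of the final sound: -ese when the stem ends in a voiceless consonant (*lep*, *omusnos*); -ow when the stem ends in a voiced consonant (*daviben*, *ipefug*, *ib*); -o when the stem ends in a vowel (*adjita*, *damo*, *miu*).
Since the final sound of *lamog* is /g/ (a voiced consonant), it takes -ow, giving *lamogow*.
*etfip* — final sound /p/ (a voiceless consonant) → -ese → *etfipese*.
*igu* — final sound /u/ (a vowel) → -o → *iguo*.

lamogow, etfipese, iguo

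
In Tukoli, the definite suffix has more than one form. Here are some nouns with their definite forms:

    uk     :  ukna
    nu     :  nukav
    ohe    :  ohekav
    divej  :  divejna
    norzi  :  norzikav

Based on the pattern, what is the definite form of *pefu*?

The pattern is consonant vs. vowel: -na when the stem ends in a consonant (*uk*, *divej*); -kav when the stem ends in a vowel (*nu*, *ohe*, *norzi*).
Since the final sound of *pefu* is /u/ (a vowel), it takes -kav, giving *pefukav*.

pefukav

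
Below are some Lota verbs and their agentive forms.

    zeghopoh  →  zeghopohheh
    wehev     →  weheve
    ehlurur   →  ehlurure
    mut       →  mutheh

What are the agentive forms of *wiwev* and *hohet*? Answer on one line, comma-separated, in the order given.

The pattern is voicing of the final consonant: -heh when the stem ends in a voiceless consonant (*zeghopoh*, *mut*); -e when the stem ends in a voiced consonant (*wehev*, *ehlurur*).
The final consonant of *wiwev* is /v/, which is voiced, so the suffix is -e, giving *wiweve*.
The final consonant of *hohet* is /t/, which is voiceless, so the suffix is -heh, giving *hohetheh*.

wiweve, hohetheh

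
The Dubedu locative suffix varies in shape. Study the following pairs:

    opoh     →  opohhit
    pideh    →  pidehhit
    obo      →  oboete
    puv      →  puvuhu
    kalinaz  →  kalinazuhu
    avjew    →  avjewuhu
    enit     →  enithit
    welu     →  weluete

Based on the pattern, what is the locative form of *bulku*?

The pattern is voicing of the final sound: -hit when the stem ends in a voiceless consonant (*opoh*, *pideh*, *enit*); -uhu when the stem ends in a voiced consonant (*puv*, *kalinaz*, *avjew*); -ete when the stem ends in a vowel (*obo*, *welu*).
The final sound of *bulku* is /u/, which is a vowel, so the suffix is -ete, giving *bulkuete*.

bulkuete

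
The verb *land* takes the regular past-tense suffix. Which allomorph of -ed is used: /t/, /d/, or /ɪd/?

/ɪd/

The stem *land* ends in /t/ or /d/.
The -ed suffix is realized as /ɪd/ after /t, d/; as /t/ after other voiceless consonants; and as /d/ after other voiced sounds.
So -ed on *land* is pronounced /ɪd/.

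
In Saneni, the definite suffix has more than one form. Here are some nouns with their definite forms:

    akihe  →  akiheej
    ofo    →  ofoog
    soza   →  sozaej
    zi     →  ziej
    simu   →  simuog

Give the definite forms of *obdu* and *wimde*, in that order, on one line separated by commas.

The suffix is conditioned by the last vowel: -og when the last vowel of the stem is a rounded vowel (*ofo*, *simu*); -ej when the last vowel of the stem is an unrounded vowel (*akihe*, *soza*, *zi*).
The last vowel of *obdu* is /u/, which is a rounded vowel, so the suffix is -og, giving *obduog*.
Since the last vowel of *wimde* is /e/ (an unrounded vowel), it takes -ej, giving *wimdeej*.

obduog, wimdeej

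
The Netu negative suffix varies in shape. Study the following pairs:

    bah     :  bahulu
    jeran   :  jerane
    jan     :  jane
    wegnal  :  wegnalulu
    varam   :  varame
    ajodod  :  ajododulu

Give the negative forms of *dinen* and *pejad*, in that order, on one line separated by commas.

The alternation tracks the final consonant of the stem — -e when the stem ends in a nasal (*jeran*, *jan*, *varam*); -ulu when the stem ends in a non-nasal consonant (*bah*, *wegnal*, *ajodod*).
Since the final consonant of *dinen* is /n/ (a nasal), it takes -e, giving *dinene*.
Since the final consonant of *pejad* is /d/ (non-nasal), it takes -ulu, giving *pejadulu*.

dinene, pejadulu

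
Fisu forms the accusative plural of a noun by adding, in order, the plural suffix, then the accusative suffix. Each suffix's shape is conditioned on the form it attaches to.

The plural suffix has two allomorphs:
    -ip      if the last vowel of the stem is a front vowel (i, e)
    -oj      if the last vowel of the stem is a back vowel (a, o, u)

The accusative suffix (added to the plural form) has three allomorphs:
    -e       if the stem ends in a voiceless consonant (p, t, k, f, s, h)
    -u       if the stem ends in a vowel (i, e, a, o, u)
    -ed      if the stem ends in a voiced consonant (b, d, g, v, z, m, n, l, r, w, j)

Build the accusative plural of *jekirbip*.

jekirbipipe

*jekirbip*: last vowel = /i/, a front vowel → -ip → *jekirbipip*.
Since the final sound of the plural form *jekirbipip* is /p/ (a voiceless consonant), it takes -e, giving *jekirbipipe*.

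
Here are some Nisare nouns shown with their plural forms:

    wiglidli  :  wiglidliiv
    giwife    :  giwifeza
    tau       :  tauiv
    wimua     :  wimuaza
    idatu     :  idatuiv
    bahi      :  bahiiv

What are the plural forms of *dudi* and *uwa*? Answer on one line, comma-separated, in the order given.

Looking at the last vowel of each stem: -iv when the last vowel of the stem is a high vowel (*wiglidli*, *tau*, *idatu*, *bahi*); -za when the last vowel of the stem is a non-high vowel (*giwife*, *wimua*).
The last vowel of *dudi* is /i/, which is a high vowel, so the suffix is -iv, giving *dudiiv*.
*uwa*: last vowel = /a/, a non-high vowel → -za → *uwaza*.

dudiiv, uwaza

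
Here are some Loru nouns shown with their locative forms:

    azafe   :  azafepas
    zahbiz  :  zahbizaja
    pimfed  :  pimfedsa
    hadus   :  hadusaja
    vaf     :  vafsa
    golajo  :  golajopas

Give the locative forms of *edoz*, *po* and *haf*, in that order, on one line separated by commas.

edozaja, popas, hafsa

The alternation tracks the final sound of the stem — -aja when the stem ends in a sibilant (*zahbiz*, *hadus*); -sa when the stem ends in a non-sibilant consonant (*pimfed*, *vaf*); -pas when the stem ends in a vowel (*azafe*, *golajo*).
*edoz*: final sound = /z/, a sibilant → -aja → *edozaja*.
The final sound of *po* is /o/, which is a vowel, so the suffix is -pas, giving *popas*.
The final sound of *haf* is /f/, which is a non-sibilant consonant, so the suffix is -sa, giving *hafsa*.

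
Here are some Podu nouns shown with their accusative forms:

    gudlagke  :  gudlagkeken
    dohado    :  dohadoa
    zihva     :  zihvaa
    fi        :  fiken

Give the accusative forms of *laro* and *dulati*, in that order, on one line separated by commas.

laroa, dulatiken

The suffix is conditioned by the last vowel: -ken when the last vowel of the stem is a front vowel (*gudlagke*, *fi*); -a when the last vowel of the stem is a back vowel (*dohado*, *zihva*).
The last vowel of *laro* is /o/, which is a back vowel, so the suffix is -a, giving *laroa*.
*dulati*: last vowel = /i/, a front vowel → -ken → *dulatiken*.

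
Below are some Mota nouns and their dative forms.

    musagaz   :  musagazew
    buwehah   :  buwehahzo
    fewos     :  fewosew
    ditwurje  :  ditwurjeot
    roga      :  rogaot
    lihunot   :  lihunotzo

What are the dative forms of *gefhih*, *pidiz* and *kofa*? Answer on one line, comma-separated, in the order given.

The suffix is conditioned by the final sound: -ew when the stem ends in a sibilant (*musagaz*, *fewos*); -zo when the stem ends in a non-sibilant consonant (*buwehah*, *lihunot*); -ot when the stem ends in a vowel (*ditwurje*, *roga*).
The final sound of *gefhih* is /h/, which is a non-sibilant consonant, so the suffix is -zo, giving *gefhihzo*.
*pidiz* — final sound /z/ (a sibilant) → -ew → *pidizew*.
*kofa*: final sound = /a/, a vowel → -ot → *kofaot*.

gefhihzo, pidizew, kofaot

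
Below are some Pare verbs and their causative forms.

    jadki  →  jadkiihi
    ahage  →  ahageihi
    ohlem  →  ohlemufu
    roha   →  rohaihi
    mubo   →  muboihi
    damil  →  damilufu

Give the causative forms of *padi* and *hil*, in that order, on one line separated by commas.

The pattern is consonant vs. vowel: -ufu when the stem ends in a consonant (*ohlem*, *damil*); -ihi when the stem ends in a vowel (*jadki*, *ahage*, *roha*, *mubo*).
The final sound of *padi* is /i/, which is a vowel, so the suffix is -ihi, giving *padiihi*.
*hil*: final sound = /l/, a consonant → -ufu → *hilufu*.

padiihi, hilufu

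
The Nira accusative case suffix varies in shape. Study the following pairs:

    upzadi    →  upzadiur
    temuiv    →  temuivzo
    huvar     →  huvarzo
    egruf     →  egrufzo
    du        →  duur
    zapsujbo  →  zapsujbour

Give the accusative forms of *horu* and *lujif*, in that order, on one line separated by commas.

The alternation tracks the final sound of the stem — -zo when the stem ends in a consonant (*temuiv*, *huvar*, *egruf*); -ur when the stem ends in a vowel (*upzadi*, *du*, *zapsujbo*).
*horu* — final sound /u/ (a vowel) → -ur → *horuur*.
*lujif*: final sound = /f/, a consonant → -zo → *lujifzo*.

horuur, lujifzo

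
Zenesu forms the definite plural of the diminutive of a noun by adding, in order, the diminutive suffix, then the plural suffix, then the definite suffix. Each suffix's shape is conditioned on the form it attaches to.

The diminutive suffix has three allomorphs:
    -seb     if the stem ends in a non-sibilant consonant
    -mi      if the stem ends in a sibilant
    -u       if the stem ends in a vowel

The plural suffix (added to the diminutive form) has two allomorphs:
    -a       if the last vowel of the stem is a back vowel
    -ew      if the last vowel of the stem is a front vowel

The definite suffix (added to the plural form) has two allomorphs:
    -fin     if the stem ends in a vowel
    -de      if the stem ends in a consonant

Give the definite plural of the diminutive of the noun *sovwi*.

sovwiuafin

The final sound of *sovwi* is /i/, which is a vowel, so the diminutive suffix is -u, giving *sovwiu*.
The diminutive form *sovwiu* — last vowel /u/ (a back vowel) → -a → *sovwiua*.
Since the final sound of the plural form *sovwiua* is /a/ (a vowel), it takes -fin, giving *sovwiuafin*.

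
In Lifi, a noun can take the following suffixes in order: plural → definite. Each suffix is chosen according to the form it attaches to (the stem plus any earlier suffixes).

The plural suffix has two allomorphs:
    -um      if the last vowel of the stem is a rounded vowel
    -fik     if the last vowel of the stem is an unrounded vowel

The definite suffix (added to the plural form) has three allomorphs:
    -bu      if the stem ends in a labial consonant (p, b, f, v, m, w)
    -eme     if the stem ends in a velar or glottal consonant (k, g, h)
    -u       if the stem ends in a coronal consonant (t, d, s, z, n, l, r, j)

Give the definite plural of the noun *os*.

*os* — last vowel /o/ (a rounded vowel) → -um → *osum*.
The plural form *osum* — final consonant /m/ (labial) → -bu → *osumbu*.

osumbu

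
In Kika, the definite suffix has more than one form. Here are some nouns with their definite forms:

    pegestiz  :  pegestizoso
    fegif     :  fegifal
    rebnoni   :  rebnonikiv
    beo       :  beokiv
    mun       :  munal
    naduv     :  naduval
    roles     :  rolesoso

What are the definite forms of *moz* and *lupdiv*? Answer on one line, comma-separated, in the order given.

mozoso, lupdival

The alternation tracks the final sound of the stem — -oso when the stem ends in a sibilant (*pegestiz*, *roles*); -al when the stem ends in a non-sibilant consonant (*fegif*, *mun*, *naduv*); -kiv when the stem ends in a vowel (*rebnoni*, *beo*).
The final sound of *moz* is /z/, which is a sibilant, so the suffix is -oso, giving *mozoso*.
Since the final sound of *lupdiv* is /v/ (a non-sibilant consonant), it takes -al, giving *lupdival*.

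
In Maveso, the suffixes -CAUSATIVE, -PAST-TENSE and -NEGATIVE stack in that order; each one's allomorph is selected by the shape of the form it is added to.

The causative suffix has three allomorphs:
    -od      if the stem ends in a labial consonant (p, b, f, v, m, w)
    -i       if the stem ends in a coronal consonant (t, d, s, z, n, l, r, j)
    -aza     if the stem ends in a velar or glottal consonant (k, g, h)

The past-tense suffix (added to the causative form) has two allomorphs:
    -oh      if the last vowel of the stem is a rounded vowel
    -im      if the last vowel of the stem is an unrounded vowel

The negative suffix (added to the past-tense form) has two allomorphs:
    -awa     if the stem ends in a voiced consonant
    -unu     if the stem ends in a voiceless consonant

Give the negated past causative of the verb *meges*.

*meges*: final consonant = /s/, coronal → -i → *megesi*.
The last vowel of the causative form *megesi* is /i/, which is an unrounded vowel, so the past-tense suffix is -im, giving *megesiim*.
The final consonant of the past-tense form *megesiim* is /m/, which is voiced, so the negative suffix is -awa, giving *megesiimawa*.

megesiimawa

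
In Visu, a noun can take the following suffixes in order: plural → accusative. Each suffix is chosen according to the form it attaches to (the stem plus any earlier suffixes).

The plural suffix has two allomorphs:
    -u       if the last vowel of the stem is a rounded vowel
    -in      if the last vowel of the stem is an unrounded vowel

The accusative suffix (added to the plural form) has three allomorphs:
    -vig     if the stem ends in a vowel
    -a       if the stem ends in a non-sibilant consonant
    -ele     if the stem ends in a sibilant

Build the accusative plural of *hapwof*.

hapwofuvig

*hapwof* — last vowel /o/ (a rounded vowel) → -u → *hapwofu*.
The final sound of the plural form *hapwofu* is /u/, which is a vowel, so the accusative suffix is -vig, giving *hapwofuvig*.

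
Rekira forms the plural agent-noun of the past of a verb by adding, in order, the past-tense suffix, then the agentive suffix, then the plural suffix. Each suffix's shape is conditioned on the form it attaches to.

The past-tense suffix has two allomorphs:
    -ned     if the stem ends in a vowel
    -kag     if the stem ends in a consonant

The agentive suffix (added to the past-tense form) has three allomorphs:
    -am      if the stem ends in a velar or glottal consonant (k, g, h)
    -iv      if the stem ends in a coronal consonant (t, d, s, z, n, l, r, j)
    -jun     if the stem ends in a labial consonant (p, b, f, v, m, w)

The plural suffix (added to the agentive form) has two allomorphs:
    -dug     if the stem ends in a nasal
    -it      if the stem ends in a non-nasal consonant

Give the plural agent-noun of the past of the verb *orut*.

The final sound of *orut* is /t/, which is a consonant, so the past-tense suffix is -kag, giving *orutkag*.
Since the final consonant of the past-tense form *orutkag* is /g/ (velar/glottal), it takes -am, giving *orutkagam*.
The final consonant of the agentive form *orutkagam* is /m/, which is a nasal, so the plural suffix is -dug, giving *orutkagamdug*.

orutkagamdug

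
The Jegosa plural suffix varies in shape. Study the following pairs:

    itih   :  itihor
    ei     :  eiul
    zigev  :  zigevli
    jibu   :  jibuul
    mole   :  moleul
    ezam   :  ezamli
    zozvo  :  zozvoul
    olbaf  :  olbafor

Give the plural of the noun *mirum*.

The alternation tracks the final sound of the stem — -or when the stem ends in a voiceless consonant (*itih*, *olbaf*); -li when the stem ends in a voiced consonant (*zigev*, *ezam*); -ul when the stem ends in a vowel (*ei*, *jibu*, *mole*, *zozvo*).
The final sound of *mirum* is /m/, which is a voiced consonant, so the suffix is -li, giving *mirumli*.

mirumli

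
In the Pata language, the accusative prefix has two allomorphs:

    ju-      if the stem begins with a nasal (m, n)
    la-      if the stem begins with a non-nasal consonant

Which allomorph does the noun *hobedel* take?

*hobedel*: first consonant = /h/, non-nasal → la-.

la-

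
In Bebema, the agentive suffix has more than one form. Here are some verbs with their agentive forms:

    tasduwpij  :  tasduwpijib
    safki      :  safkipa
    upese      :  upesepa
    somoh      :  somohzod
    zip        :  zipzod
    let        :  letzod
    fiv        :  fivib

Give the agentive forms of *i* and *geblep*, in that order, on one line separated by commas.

ipa, geblepzod

The suffix is conditioned by the final sound: -zod when the stem ends in a voiceless consonant (*somoh*, *zip*, *let*); -ib when the stem ends in a voiced consonant (*tasduwpij*, *fiv*); -pa when the stem ends in a vowel (*safki*, *upese*).
The final sound of *i* is /i/, which is a vowel, so the suffix is -pa, giving *ipa*.
Since the final sound of *geblep* is /p/ (a voiceless consonant), it takes -zod, giving *geblepzod*.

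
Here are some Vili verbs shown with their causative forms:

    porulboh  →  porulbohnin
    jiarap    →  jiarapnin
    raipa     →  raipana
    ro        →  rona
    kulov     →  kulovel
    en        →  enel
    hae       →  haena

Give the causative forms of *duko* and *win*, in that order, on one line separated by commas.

dukona, winel

The alternation tracks the final sound of the stem — -nin when the stem ends in a voiceless consonant (*porulboh*, *jiarap*); -el when the stem ends in a voiced consonant (*kulov*, *en*); -na when the stem ends in a vowel (*raipa*, *ro*, *hae*).
The final sound of *duko* is /o/, which is a vowel, so the suffix is -na, giving *dukona*.
*win* — final sound /n/ (a voiced consonant) → -el → *winel*.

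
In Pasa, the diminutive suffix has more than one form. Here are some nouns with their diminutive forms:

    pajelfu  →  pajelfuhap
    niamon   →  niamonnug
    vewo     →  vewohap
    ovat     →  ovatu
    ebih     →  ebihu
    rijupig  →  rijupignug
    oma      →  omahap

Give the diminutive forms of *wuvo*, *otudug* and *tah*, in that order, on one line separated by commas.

The alternation tracks the final sound of the stem — -u when the stem ends in a voiceless consonant (*ovat*, *ebih*); -nug when the stem ends in a voiced consonant (*niamon*, *rijupig*); -hap when the stem ends in a vowel (*pajelfu*, *vewo*, *oma*).
*wuvo*: final sound = /o/, a vowel → -hap → *wuvohap*.
Since the final sound of *otudug* is /g/ (a voiced consonant), it takes -nug, giving *otudugnug*.
*tah*: final sound = /h/, a voiceless consonant → -u → *tahu*.

wuvohap, otudugnug, tahu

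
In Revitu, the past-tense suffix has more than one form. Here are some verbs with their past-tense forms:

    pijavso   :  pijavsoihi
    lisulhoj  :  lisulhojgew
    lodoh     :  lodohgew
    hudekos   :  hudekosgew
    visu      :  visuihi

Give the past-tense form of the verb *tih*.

tihgew

Looking at the final sound of each stem: -gew when the stem ends in a consonant (*lisulhoj*, *lodoh*, *hudekos*); -ihi when the stem ends in a vowel (*pijavso*, *visu*).
*tih* — final sound /h/ (a consonant) → -gew → *tihgew*.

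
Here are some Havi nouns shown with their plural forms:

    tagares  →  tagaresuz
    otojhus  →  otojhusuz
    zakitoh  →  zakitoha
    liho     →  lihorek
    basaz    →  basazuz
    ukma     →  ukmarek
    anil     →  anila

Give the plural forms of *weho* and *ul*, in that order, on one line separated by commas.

wehorek, ula

The pattern is sibilance of the final sound: -uz when the stem ends in a sibilant (*tagares*, *otojhus*, *basaz*); -a when the stem ends in a non-sibilant consonant (*zakitoh*, *anil*); -rek when the stem ends in a vowel (*liho*, *ukma*).
Since the final sound of *weho* is /o/ (a vowel), it takes -rek, giving *wehorek*.
*ul*: final sound = /l/, a non-sibilant consonant → -a → *ula*.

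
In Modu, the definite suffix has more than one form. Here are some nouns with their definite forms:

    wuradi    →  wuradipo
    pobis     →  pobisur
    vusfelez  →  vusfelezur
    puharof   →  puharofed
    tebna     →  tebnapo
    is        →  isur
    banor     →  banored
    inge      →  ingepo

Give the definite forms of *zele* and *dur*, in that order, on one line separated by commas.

zelepo, dured

The pattern is sibilance of the final sound: -ur when the stem ends in a sibilant (*pobis*, *vusfelez*, *is*); -ed when the stem ends in a non-sibilant consonant (*puharof*, *banor*); -po when the stem ends in a vowel (*wuradi*, *tebna*, *inge*).
Since the final sound of *zele* is /e/ (a vowel), it takes -po, giving *zelepo*.
*dur* — final sound /r/ (a non-sibilant consonant) → -ed → *dured*.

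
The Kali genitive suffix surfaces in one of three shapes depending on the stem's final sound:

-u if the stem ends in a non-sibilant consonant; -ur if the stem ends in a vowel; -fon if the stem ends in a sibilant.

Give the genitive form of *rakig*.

*rakig* — final sound /g/ (a non-sibilant consonant) → -u → *rakigu*.

rakigu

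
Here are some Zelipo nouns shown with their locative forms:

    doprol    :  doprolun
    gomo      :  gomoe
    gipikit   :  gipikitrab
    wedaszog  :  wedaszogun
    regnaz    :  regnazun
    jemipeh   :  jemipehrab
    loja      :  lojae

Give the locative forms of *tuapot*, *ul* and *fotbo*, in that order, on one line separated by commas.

The suffix is conditioned by the final sound: -rab when the stem ends in a voiceless consonant (*gipikit*, *jemipeh*); -un when the stem ends in a voiced consonant (*doprol*, *wedaszog*, *regnaz*); -e when the stem ends in a vowel (*gomo*, *loja*).
The final sound of *tuapot* is /t/, which is a voiceless consonant, so the suffix is -rab, giving *tuapotrab*.
The final sound of *ul* is /l/, which is a voiced consonant, so the suffix is -un, giving *ulun*.
Since the final sound of *fotbo* is /o/ (a vowel), it takes -e, giving *fotboe*.

tuapotrab, ulun, fotboe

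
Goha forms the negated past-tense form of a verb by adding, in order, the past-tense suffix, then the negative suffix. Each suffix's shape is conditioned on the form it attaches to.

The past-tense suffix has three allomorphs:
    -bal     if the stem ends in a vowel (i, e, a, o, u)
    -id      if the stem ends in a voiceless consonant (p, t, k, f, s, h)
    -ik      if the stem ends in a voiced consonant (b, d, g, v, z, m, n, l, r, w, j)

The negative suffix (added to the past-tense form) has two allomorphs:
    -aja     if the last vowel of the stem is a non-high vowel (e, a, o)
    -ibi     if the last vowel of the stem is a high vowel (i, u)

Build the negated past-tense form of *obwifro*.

obwifrobalaja

*obwifro* — final sound /o/ (a vowel) → -bal → *obwifrobal*.
Since the last vowel of the past-tense form *obwifrobal* is /a/ (a non-high vowel), it takes -aja, giving *obwifrobalaja*.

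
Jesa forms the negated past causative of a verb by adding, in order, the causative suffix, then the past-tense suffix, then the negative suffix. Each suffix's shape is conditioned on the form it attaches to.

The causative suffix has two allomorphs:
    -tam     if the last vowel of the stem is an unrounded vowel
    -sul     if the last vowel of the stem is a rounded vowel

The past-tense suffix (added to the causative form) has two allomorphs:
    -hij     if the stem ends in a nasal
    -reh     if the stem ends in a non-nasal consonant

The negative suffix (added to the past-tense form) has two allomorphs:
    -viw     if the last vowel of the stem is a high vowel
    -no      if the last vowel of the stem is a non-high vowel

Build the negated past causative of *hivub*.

The last vowel of *hivub* is /u/, which is a rounded vowel, so the causative suffix is -sul, giving *hivubsul*.
The final consonant of the causative form *hivubsul* is /l/, which is non-nasal, so the past-tense suffix is -reh, giving *hivubsulreh*.
The past-tense form *hivubsulreh* — last vowel /e/ (a non-high vowel) → -no → *hivubsulrehno*.

hivubsulrehno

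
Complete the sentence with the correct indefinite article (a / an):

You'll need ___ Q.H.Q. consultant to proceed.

The indefinite article is chosen by the initial *sound* of the following word, not its spelling.
The initialism *Q.H.Q.* is read letter by letter; the first letter, Q, is pronounced /kjuː/, which begins with a consonant sound.
So the article is *a*: You'll need a Q.H.Q. consultant to proceed.

a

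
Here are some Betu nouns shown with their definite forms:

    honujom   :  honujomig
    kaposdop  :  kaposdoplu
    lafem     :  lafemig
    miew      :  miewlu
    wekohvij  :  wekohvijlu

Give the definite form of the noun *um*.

The alternation tracks the final consonant of the stem — -ig when the stem ends in a nasal (*honujom*, *lafem*); -lu when the stem ends in a non-nasal consonant (*kaposdop*, *miew*, *wekohvij*).
The final consonant of *um* is /m/, which is a nasal, so the suffix is -ig, giving *umig*.

umig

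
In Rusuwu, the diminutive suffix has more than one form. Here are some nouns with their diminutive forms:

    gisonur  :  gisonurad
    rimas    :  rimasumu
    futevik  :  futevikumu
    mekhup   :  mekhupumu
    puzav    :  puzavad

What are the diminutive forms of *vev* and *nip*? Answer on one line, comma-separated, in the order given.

vevad, nipumu

The alternation tracks the final consonant of the stem — -umu when the stem ends in a voiceless consonant (*rimas*, *futevik*, *mekhup*); -ad when the stem ends in a voiced consonant (*gisonur*, *puzav*).
The final consonant of *vev* is /v/, which is voiced, so the suffix is -ad, giving *vevad*.
Since the final consonant of *nip* is /p/ (voiceless), it takes -umu, giving *nipumu*.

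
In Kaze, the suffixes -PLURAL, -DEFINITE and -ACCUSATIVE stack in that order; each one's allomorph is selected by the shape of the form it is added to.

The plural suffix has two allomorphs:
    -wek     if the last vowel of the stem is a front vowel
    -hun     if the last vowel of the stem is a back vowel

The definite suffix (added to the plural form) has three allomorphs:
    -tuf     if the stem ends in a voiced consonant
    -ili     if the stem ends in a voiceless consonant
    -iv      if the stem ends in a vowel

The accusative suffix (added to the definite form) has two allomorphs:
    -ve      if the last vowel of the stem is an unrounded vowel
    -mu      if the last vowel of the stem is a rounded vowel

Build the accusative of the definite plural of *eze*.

The last vowel of *eze* is /e/, which is a front vowel, so the plural suffix is -wek, giving *ezewek*.
The plural form *ezewek* — final sound /k/ (a voiceless consonant) → -ili → *ezewekili*.
The definite form *ezewekili*: last vowel = /i/, an unrounded vowel → -ve → *ezewekilive*.

ezewekilive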